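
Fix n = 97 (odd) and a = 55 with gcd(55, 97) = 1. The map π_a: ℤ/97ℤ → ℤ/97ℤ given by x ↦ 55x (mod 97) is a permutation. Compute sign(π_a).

Orbit of 47 under x↦55x: [47, 63, 70, 67, 96, 42, 79]… (length divides ord_97(55)).
Decompose π into cycles: lengths [32, 32, 32, 1] (4 cycles, including the fixed point 0).
4 cycles on 97: each ℓ→(−1)^(ℓ−1), product (−1)^93 = -1.
(55|97)_J = -1 (Zolotarev's lemma cross-check).

-1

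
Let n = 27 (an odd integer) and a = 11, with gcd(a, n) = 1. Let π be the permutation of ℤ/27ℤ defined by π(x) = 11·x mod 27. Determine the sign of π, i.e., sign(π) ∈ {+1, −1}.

-1

Orbit of 11 under x↦11x: [11, 13, 8, 7, 23, 10, 2]… (length divides ord_27(11)).
The orbit structure of x ↦ 11x mod 27: 4 orbits of sizes [18, 6, 2, 1].
With 4 cycles on 27 points, sign = (−1)^{27−4} = -1.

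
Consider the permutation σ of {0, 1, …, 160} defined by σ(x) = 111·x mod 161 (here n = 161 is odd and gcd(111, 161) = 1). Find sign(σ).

+1

Trace 83: π^k(83) = [83, 36, 132, 1, 111, 85, 97] for k=0..6.
Decompose π into cycles: lengths [22, 22, 22, 22, 22, 22, 22, 2, 2, 2, 1] (11 cycles, including the fixed point 0).
With 11 cycles on 161 points, sign = (−1)^{161−11} = +1.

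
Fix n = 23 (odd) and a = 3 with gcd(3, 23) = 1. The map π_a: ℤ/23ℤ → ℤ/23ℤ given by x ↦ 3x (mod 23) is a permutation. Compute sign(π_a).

Trace 13: π^k(13) = [13, 16, 2, 6, 18, 8, 1] for k=0..6.
Decompose π into cycles: lengths [11, 11, 1] (3 cycles, including the fixed point 0).
3 cycles on 23: each ℓ→(−1)^(ℓ−1), product (−1)^20 = +1.

+1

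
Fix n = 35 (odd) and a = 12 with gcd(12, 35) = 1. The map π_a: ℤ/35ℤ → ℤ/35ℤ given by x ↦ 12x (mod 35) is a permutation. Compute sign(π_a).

+1

Trace 13: π^k(13) = [13, 16, 17, 29, 33, 11, 27] for k=0..6.
The orbit structure of x ↦ 12x mod 35: 5 orbits of sizes [12, 12, 6, 4, 1].
sign(π) = (−1)^{n − #cycles} = (−1)^{35−5} = (−1)^30 = +1.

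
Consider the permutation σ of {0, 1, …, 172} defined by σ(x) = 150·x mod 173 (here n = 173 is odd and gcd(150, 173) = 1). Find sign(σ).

+1

Start at x=10: 10 → 116 → 100 → 122 → 135 → 9 → 139 → … (one orbit).
Cycle type of π: 86×2 + 1; total 3 cycles.
3 cycles on 173: each ℓ→(−1)^(ℓ−1), product (−1)^170 = +1.
Via Zolotarev, sign(π_{150}) = (150|173) = +1.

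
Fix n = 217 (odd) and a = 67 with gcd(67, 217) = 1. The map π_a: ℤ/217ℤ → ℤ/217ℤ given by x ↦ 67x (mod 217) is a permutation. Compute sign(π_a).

Start at x=1: 1 → 67 → 149 → 1 (one orbit).
Decompose π into cycles: lengths [3, 3, 3, 3, 3, 3, 3, 3, 3, 3, 3, 3, 3, 3, 3, 3, 3, 3, 3, 3, 3, 3, 3, 3, 3, 3, 3, 3, 3, 3, 3, 3, 3, 3, 3, 3, 3, 3, 3, 3, 3, 3, 3, 3, 3, 3, 3, 3, 3, 3, 3, 3, 3, 3, 3, 3, 3, 3, 3, 3, 3, 3, 3, 3, 3, 3, 3, 3, 3, 3, 3, 3, 1] (73 cycles, including the fixed point 0).
73 cycles on 217: each ℓ→(−1)^(ℓ−1), product (−1)^144 = +1.
Via Zolotarev, sign(π_{67}) = (67|217) = +1.

+1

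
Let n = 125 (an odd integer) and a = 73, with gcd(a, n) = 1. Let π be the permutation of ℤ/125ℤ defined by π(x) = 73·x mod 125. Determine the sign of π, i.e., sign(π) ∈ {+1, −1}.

Trace 89: π^k(89) = [89, 122, 31, 13, 74, 27, 96] for k=0..6.
Cycle lengths of π_73 on ℤ/125ℤ: [100, 20, 4, 1]; 4 cycles in total.
sign(π) = (−1)^{n − #cycles} = (−1)^{125−4} = (−1)^121 = -1.

-1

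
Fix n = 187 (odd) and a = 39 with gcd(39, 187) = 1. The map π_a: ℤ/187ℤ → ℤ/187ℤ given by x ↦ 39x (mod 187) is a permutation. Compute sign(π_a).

+1

Orbit of 144 under x↦39x: [144, 6, 47, 150, 53, 10, 16]… (length divides ord_187(39)).
Decompose π into cycles: lengths [80, 80, 16, 10, 1] (5 cycles, including the fixed point 0).
n − c = 187 − 5 = 182; sign = (−1)^182 = +1.
Check: (39/187) = +1 by Zolotarev.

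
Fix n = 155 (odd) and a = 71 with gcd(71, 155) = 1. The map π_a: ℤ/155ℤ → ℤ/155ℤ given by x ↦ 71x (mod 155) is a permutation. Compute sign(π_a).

Orbit of 71 under x↦71x: [71, 81, 16, 51, 56, 101, 41]… (length divides ord_155(71)).
π_71 has 15 disjoint cycles with lengths [15, 15, 15, 15, 15, 15, 15, 15, 15, 15, 1, 1, 1, 1, 1] on {0,…,154}.
Σ(ℓ_i−1) = 155−15 = 140; sign = (−1)^140 = +1.

+1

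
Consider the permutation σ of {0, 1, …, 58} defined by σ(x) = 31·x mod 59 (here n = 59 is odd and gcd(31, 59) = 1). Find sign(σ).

-1

Orbit of 21 under x↦31x: [21, 2, 3, 34, 51, 47, 41]… (length divides ord_59(31)).
Cycle lengths of π_31 on ℤ/59ℤ: [58, 1]; 2 cycles in total.
59 − 2 = 57 transpositions; sign(π) = (−1)^57 = -1.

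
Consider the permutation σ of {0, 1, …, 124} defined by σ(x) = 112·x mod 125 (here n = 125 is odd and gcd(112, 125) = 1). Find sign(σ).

Orbit of 33 under x↦112x: [33, 71, 77, 124, 13, 81, 72]… (length divides ord_125(112)).
The orbit structure of x ↦ 112x mod 125: 4 orbits of sizes [100, 20, 4, 1].
n − c = 125 − 4 = 121; sign = (−1)^121 = -1.

-1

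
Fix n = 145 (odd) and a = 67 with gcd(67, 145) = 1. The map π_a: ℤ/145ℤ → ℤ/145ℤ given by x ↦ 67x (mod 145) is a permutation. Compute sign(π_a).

-1

Start at x=94: 94 → 63 → 16 → 57 → 49 → 93 → 141 → … (one orbit).
The orbit structure of x ↦ 67x mod 145: 8 orbits of sizes [28, 28, 28, 28, 14, 14, 4, 1].
145 − 8 = 137 transpositions; sign(π) = (−1)^137 = -1.
(67|145)_J = -1 (Zolotarev's lemma cross-check).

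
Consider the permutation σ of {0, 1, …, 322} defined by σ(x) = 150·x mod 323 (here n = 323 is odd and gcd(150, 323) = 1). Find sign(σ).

-1

Start at x=44: 44 → 140 → 5 → 104 → 96 → 188 → 99 → … (one orbit).
Cycle type of π: 144×2 + 16 + 9×2 + 1; total 6 cycles.
n − c = 323 − 6 = 317; sign = (−1)^317 = -1.
Check: (150/323) = -1 by Zolotarev.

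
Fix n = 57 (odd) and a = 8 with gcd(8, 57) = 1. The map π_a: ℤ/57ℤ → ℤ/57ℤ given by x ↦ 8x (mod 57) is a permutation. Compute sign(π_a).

+1

Orbit of 7 under x↦8x: [7, 56, 49, 50, 1, 8]… (length divides ord_57(8)).
Cycle type of π: 6×9 + 2 + 1; total 11 cycles.
57 − 11 = 46 transpositions; sign(π) = (−1)^46 = +1.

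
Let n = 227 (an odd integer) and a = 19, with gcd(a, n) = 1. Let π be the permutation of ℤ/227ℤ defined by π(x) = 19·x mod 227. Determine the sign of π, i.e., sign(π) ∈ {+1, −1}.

+1

Orbit of 30 under x↦19x: [30, 116, 161, 108, 9, 171, 71]… (length divides ord_227(19)).
Cycle type of π: 113×2 + 1; total 3 cycles.
Σ(ℓ_i−1) = 227−3 = 224; sign = (−1)^224 = +1.
The Jacobi symbol (19|227) = +1 (Zolotarev) agrees.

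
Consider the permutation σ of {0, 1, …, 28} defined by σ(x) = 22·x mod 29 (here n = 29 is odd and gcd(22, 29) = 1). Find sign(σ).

+1

Orbit of 6 under x↦22x: [6, 16, 4, 1, 22, 20, 5]… (length divides ord_29(22)).
3 cycles of lengths [14, 14, 1].
29 − 3 = 26 transpositions; sign(π) = (−1)^26 = +1.
Via Zolotarev, sign(π_{22}) = (22|29) = +1.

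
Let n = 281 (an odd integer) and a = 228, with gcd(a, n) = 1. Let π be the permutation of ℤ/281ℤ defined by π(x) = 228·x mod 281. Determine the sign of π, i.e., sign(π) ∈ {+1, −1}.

+1

Orbit of 280 under x↦228x: [280, 53, 1, 228]… (length divides ord_281(228)).
Cycle type of π: 4×70 + 1; total 71 cycles.
281 − 71 = 210 transpositions; sign(π) = (−1)^210 = +1.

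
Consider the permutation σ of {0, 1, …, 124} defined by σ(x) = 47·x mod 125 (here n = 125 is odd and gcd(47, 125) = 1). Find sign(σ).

-1

Orbit of 118 under x↦47x: [118, 46, 37, 114, 108, 76, 72]… (length divides ord_125(47)).
π_47 has 4 disjoint cycles with lengths [100, 20, 4, 1] on {0,…,124}.
4 cycles on 125: each ℓ→(−1)^(ℓ−1), product (−1)^121 = -1.
Via Zolotarev, sign(π_{47}) = (47|125) = -1.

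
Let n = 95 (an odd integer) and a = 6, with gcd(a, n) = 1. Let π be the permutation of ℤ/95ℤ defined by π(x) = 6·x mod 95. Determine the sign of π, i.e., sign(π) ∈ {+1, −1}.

+1

Orbit of 11 under x↦6x: [11, 66, 16, 1, 6, 36, 26]… (length divides ord_95(6)).
Cycle lengths of π_6 on ℤ/95ℤ: [9, 9, 9, 9, 9, 9, 9, 9, 9, 9, 1, 1, 1, 1, 1]; 15 cycles in total.
With 15 cycles on 95 points, sign = (−1)^{95−15} = +1.
Check: (6/95) = +1 by Zolotarev.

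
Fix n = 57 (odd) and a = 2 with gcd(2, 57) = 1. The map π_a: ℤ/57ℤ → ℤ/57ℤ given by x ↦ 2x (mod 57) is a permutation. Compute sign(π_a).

+1

Orbit of 41 under x↦2x: [41, 25, 50, 43, 29, 1, 2]… (length divides ord_57(2)).
Cycle type of π: 18×3 + 2 + 1; total 5 cycles.
sign(π) = (−1)^{n − #cycles} = (−1)^{57−5} = (−1)^52 = +1.
The Jacobi symbol (2|57) = +1 (Zolotarev) agrees.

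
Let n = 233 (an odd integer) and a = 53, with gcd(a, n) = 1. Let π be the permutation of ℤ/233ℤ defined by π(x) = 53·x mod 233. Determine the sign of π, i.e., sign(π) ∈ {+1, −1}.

Trace 146: π^k(146) = [146, 49, 34, 171, 209, 126, 154] for k=0..6.
Cycle lengths of π_53 on ℤ/233ℤ: [232, 1]; 2 cycles in total.
Σ(ℓ_i−1) = 233−2 = 231; sign = (−1)^231 = -1.

-1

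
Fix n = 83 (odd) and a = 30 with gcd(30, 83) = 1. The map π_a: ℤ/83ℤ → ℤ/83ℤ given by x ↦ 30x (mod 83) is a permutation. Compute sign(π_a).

+1

Start at x=38: 38 → 61 → 4 → 37 → 31 → 17 → 12 → … (one orbit).
π_30 has 3 disjoint cycles with lengths [41, 41, 1] on {0,…,82}.
With 3 cycles on 83 points, sign = (−1)^{83−3} = +1.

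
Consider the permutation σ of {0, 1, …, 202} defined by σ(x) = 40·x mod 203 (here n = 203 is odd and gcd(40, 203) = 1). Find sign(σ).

Trace 104: π^k(104) = [104, 100, 143, 36, 19, 151, 153] for k=0..6.
Cycle type of π: 84×2 + 28 + 6 + 1; total 5 cycles.
203 − 5 = 198 transpositions; sign(π) = (−1)^198 = +1.

+1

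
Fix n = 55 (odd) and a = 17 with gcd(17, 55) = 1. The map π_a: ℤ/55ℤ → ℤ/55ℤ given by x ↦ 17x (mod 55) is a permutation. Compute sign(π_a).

+1

Trace 9: π^k(9) = [9, 43, 16, 52, 4, 13, 1] for k=0..6.
π_17 has 5 disjoint cycles with lengths [20, 20, 10, 4, 1] on {0,…,54}.
Σ(ℓ_i−1) = 55−5 = 50; sign = (−1)^50 = +1.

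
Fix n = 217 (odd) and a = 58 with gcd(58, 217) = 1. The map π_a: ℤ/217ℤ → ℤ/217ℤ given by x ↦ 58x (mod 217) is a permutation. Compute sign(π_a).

-1

Start at x=78: 78 → 184 → 39 → 92 → 128 → 46 → 64 → … (one orbit).
Decompose π into cycles: lengths [30, 30, 30, 30, 30, 30, 10, 10, 10, 3, 3, 1] (12 cycles, including the fixed point 0).
n − c = 217 − 12 = 205; sign = (−1)^205 = -1.
Check: (58/217) = -1 by Zolotarev.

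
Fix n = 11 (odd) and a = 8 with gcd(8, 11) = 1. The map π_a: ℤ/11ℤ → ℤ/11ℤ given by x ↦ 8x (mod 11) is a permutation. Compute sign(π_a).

-1

Start at x=9: 9 → 6 → 4 → 10 → 3 → 2 → 5 → … (one orbit).
Cycle lengths of π_8 on ℤ/11ℤ: [10, 1]; 2 cycles in total.
With 2 cycles on 11 points, sign = (−1)^{11−2} = -1.
Check: (8/11) = -1 by Zolotarev.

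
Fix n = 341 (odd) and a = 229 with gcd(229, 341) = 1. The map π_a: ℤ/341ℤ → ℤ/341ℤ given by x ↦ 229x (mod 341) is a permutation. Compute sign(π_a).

-1

Orbit of 224 under x↦229x: [224, 146, 16, 254, 196, 213, 14]… (length divides ord_341(229)).
Cycle lengths of π_229 on ℤ/341ℤ: [30, 30, 30, 30, 30, 30, 30, 30, 30, 30, 30, 5, 5, 1]; 14 cycles in total.
Σ(ℓ_i−1) = 341−14 = 327; sign = (−1)^327 = -1.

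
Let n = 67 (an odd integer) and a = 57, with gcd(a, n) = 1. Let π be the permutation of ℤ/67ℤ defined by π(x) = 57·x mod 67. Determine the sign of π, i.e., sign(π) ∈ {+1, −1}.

-1

Start at x=3: 3 → 37 → 32 → 15 → 51 → 26 → 8 → … (one orbit).
Cycle type of π: 66 + 1; total 2 cycles.
n − c = 67 − 2 = 65; sign = (−1)^65 = -1.
The Jacobi symbol (57|67) = -1 (Zolotarev) agrees.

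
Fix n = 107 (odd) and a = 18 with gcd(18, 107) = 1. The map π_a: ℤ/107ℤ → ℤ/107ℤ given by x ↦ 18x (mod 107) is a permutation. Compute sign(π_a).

-1

Start at x=25: 25 → 22 → 75 → 66 → 11 → 91 → 33 → … (one orbit).
π_18 has 2 disjoint cycles with lengths [106, 1] on {0,…,106}.
Σ(ℓ_i−1) = 107−2 = 105; sign = (−1)^105 = -1.
Via Zolotarev, sign(π_{18}) = (18|107) = -1.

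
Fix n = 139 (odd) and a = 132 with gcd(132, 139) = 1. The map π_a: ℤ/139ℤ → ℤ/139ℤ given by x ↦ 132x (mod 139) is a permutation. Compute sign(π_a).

Orbit of 60 under x↦132x: [60, 136, 21, 131, 56, 25, 103]… (length divides ord_139(132)).
Decompose π into cycles: lengths [138, 1] (2 cycles, including the fixed point 0).
sign(π) = (−1)^{n − #cycles} = (−1)^{139−2} = (−1)^137 = -1.
Check: (132/139) = -1 by Zolotarev.

-1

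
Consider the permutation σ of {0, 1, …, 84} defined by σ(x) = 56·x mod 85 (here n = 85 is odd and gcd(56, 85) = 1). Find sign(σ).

-1

Trace 31: π^k(31) = [31, 36, 61, 16, 46, 26, 11] for k=0..6.
Cycle type of π: 16×5 + 1×5; total 10 cycles.
10 cycles on 85: each ℓ→(−1)^(ℓ−1), product (−1)^75 = -1.
Zolotarev: (56|85) = -1, matching the cycle-count sign.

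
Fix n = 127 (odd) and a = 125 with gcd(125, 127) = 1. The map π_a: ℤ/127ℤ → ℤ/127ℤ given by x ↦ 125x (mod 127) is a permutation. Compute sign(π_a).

-1

Start at x=2: 2 → 123 → 8 → 111 → 32 → 63 → 1 → … (one orbit).
Cycle lengths of π_125 on ℤ/127ℤ: [14, 14, 14, 14, 14, 14, 14, 14, 14, 1]; 10 cycles in total.
10 cycles on 127: each ℓ→(−1)^(ℓ−1), product (−1)^117 = -1.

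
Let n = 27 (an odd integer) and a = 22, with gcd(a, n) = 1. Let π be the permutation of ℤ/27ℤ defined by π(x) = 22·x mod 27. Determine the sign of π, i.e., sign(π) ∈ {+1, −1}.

Orbit of 13 under x↦22x: [13, 16, 1, 22, 25, 10, 4]… (length divides ord_27(22)).
Cycle lengths of π_22 on ℤ/27ℤ: [9, 9, 3, 3, 1, 1, 1]; 7 cycles in total.
Σ(ℓ_i−1) = 27−7 = 20; sign = (−1)^20 = +1.

+1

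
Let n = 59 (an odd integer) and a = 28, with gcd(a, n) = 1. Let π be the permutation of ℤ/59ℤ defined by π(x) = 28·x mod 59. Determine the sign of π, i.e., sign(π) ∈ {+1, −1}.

Trace 26: π^k(26) = [26, 20, 29, 45, 21, 57, 3] for k=0..6.
The orbit structure of x ↦ 28x mod 59: 3 orbits of sizes [29, 29, 1].
With 3 cycles on 59 points, sign = (−1)^{59−3} = +1.
(28|59)_J = +1 (Zolotarev's lemma cross-check).

+1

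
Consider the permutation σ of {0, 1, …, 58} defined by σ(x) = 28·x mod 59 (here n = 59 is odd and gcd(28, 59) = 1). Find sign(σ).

Trace 9: π^k(9) = [9, 16, 35, 36, 5, 22, 26] for k=0..6.
Cycle type of π: 29×2 + 1; total 3 cycles.
sign(π) = (−1)^{n − #cycles} = (−1)^{59−3} = (−1)^56 = +1.
(28|59)_J = +1 (Zolotarev's lemma cross-check).

+1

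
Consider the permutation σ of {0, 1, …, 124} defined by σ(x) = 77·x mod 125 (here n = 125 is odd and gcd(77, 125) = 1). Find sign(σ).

-1

Orbit of 121 under x↦77x: [121, 67, 34, 118, 86, 122, 19]… (length divides ord_125(77)).
Cycle type of π: 100 + 20 + 4 + 1; total 4 cycles.
sign(π) = (−1)^{n − #cycles} = (−1)^{125−4} = (−1)^121 = -1.
(77|125)_J = -1 (Zolotarev's lemma cross-check).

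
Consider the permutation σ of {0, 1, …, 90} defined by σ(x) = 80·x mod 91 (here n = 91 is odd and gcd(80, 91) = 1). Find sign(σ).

+1

Trace 34: π^k(34) = [34, 81, 19, 64, 24, 9, 83] for k=0..6.
Cycle type of π: 12×7 + 6 + 1; total 9 cycles.
n − c = 91 − 9 = 82; sign = (−1)^82 = +1.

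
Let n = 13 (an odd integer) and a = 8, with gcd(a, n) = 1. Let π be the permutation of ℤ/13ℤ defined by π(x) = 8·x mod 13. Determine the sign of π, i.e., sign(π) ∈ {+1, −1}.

Orbit of 8 under x↦8x: [8, 12, 5, 1]… (length divides ord_13(8)).
Cycle type of π: 4×3 + 1; total 4 cycles.
sign(π) = (−1)^{n − #cycles} = (−1)^{13−4} = (−1)^9 = -1.
(8|13)_J = -1 (Zolotarev's lemma cross-check).

-1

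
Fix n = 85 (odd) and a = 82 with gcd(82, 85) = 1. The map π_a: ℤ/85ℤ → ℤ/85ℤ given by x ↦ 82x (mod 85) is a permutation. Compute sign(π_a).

Orbit of 22 under x↦82x: [22, 19, 28, 1, 82, 9, 58]… (length divides ord_85(82)).
π_82 has 7 disjoint cycles with lengths [16, 16, 16, 16, 16, 4, 1] on {0,…,84}.
Σ(ℓ_i−1) = 85−7 = 78; sign = (−1)^78 = +1.
Zolotarev: (82|85) = +1, matching the cycle-count sign.

+1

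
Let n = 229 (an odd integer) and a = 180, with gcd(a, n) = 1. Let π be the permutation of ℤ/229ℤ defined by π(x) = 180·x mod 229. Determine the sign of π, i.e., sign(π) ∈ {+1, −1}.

Start at x=16: 16 → 132 → 173 → 225 → 196 → 14 → 1 → … (one orbit).
5 cycles of lengths [57, 57, 57, 57, 1].
n − c = 229 − 5 = 224; sign = (−1)^224 = +1.

+1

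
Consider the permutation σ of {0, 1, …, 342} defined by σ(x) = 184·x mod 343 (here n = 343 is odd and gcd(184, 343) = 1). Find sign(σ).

+1

Orbit of 99 under x↦184x: [99, 37, 291, 36, 107, 137, 169]… (length divides ord_343(184)).
The orbit structure of x ↦ 184x mod 343: 7 orbits of sizes [147, 147, 21, 21, 3, 3, 1].
With 7 cycles on 343 points, sign = (−1)^{343−7} = +1.
The Jacobi symbol (184|343) = +1 (Zolotarev) agrees.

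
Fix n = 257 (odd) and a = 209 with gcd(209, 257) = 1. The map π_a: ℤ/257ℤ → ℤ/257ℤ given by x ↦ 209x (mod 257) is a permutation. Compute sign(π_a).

-1

Trace 85: π^k(85) = [85, 32, 6, 226, 203, 22, 229] for k=0..6.
Cycle type of π: 256 + 1; total 2 cycles.
With 2 cycles on 257 points, sign = (−1)^{257−2} = -1.
Via Zolotarev, sign(π_{209}) = (209|257) = -1.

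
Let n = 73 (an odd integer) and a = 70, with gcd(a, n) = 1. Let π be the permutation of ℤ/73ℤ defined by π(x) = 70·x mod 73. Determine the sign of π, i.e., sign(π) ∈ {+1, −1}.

+1

Orbit of 49 under x↦70x: [49, 72, 3, 64, 27, 65, 24]… (length divides ord_73(70)).
Cycle type of π: 12×6 + 1; total 7 cycles.
sign(π) = (−1)^{n − #cycles} = (−1)^{73−7} = (−1)^66 = +1.
Via Zolotarev, sign(π_{70}) = (70|73) = +1.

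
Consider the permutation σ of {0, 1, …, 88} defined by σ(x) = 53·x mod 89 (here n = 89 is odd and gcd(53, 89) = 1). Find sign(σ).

Orbit of 9 under x↦53x: [9, 32, 5, 87, 72, 78, 40]… (length divides ord_89(53)).
Cycle lengths of π_53 on ℤ/89ℤ: [44, 44, 1]; 3 cycles in total.
n − c = 89 − 3 = 86; sign = (−1)^86 = +1.

+1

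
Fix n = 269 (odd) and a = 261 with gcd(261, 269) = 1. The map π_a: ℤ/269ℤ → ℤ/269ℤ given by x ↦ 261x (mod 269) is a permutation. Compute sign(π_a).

-1

Orbit of 243 under x↦261x: [243, 208, 219, 131, 28, 45, 178]… (length divides ord_269(261)).
Cycle lengths of π_261 on ℤ/269ℤ: [268, 1]; 2 cycles in total.
Σ(ℓ_i−1) = 269−2 = 267; sign = (−1)^267 = -1.
Check: (261/269) = -1 by Zolotarev.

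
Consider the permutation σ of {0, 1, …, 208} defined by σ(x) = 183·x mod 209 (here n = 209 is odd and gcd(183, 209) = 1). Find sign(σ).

Trace 84: π^k(84) = [84, 115, 145, 201, 208, 26, 160] for k=0..6.
The orbit structure of x ↦ 183x mod 209: 11 orbits of sizes [30, 30, 30, 30, 30, 30, 10, 6, 6, 6, 1].
With 11 cycles on 209 points, sign = (−1)^{209−11} = +1.
Via Zolotarev, sign(π_{183}) = (183|209) = +1.

+1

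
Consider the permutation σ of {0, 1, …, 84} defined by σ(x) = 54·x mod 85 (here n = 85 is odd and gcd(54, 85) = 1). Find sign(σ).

Trace 24: π^k(24) = [24, 21, 29, 36, 74, 1, 54] for k=0..6.
Cycle type of π: 16×5 + 2×2 + 1; total 8 cycles.
8 cycles on 85: each ℓ→(−1)^(ℓ−1), product (−1)^77 = -1.
(54|85)_J = -1 (Zolotarev's lemma cross-check).

-1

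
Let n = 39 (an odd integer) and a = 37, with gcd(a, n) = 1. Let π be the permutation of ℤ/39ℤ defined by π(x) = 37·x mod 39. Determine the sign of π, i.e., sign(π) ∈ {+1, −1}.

Trace 25: π^k(25) = [25, 28, 22, 34, 10, 19, 1] for k=0..6.
Cycle lengths of π_37 on ℤ/39ℤ: [12, 12, 12, 1, 1, 1]; 6 cycles in total.
n − c = 39 − 6 = 33; sign = (−1)^33 = -1.
Via Zolotarev, sign(π_{37}) = (37|39) = -1.

-1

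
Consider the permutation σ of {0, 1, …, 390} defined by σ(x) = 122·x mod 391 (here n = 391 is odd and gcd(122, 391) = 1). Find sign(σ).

+1

Start at x=218: 218 → 8 → 194 → 208 → 352 → 325 → 159 → … (one orbit).
Cycle type of π: 176×2 + 22 + 16 + 1; total 5 cycles.
With 5 cycles on 391 points, sign = (−1)^{391−5} = +1.
The Jacobi symbol (122|391) = +1 (Zolotarev) agrees.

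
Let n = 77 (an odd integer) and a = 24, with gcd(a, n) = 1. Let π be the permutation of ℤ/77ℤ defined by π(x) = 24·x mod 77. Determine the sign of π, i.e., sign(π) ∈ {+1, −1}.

+1

Trace 25: π^k(25) = [25, 61, 1, 24, 37, 41, 60] for k=0..6.
The orbit structure of x ↦ 24x mod 77: 5 orbits of sizes [30, 30, 10, 6, 1].
77 − 5 = 72 transpositions; sign(π) = (−1)^72 = +1.
Check: (24/77) = +1 by Zolotarev.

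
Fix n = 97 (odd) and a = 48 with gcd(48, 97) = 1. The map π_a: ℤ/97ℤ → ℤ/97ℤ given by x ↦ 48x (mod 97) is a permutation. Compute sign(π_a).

+1

Orbit of 48 under x↦48x: [48, 73, 12, 91, 3, 47, 25]… (length divides ord_97(48)).
π_48 has 3 disjoint cycles with lengths [48, 48, 1] on {0,…,96}.
With 3 cycles on 97 points, sign = (−1)^{97−3} = +1.
The Jacobi symbol (48|97) = +1 (Zolotarev) agrees.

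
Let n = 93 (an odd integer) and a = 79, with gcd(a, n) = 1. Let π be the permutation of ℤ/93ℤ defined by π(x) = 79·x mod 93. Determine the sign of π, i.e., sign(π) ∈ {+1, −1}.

-1

Trace 34: π^k(34) = [34, 82, 61, 76, 52, 16, 55] for k=0..6.
Decompose π into cycles: lengths [30, 30, 30, 1, 1, 1] (6 cycles, including the fixed point 0).
With 6 cycles on 93 points, sign = (−1)^{93−6} = -1.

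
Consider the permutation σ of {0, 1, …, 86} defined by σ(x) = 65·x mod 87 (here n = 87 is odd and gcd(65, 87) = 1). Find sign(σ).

-1

Orbit of 7 under x↦65x: [7, 20, 82, 23, 16, 83, 1]… (length divides ord_87(65)).
Cycle lengths of π_65 on ℤ/87ℤ: [14, 14, 14, 14, 7, 7, 7, 7, 2, 1]; 10 cycles in total.
10 cycles on 87: each ℓ→(−1)^(ℓ−1), product (−1)^77 = -1.
(65|87)_J = -1 (Zolotarev's lemma cross-check).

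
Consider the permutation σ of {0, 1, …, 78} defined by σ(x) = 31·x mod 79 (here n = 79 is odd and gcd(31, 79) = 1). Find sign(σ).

Orbit of 73 under x↦31x: [73, 51, 1, 31, 13, 8, 11]… (length divides ord_79(31)).
The orbit structure of x ↦ 31x mod 79: 3 orbits of sizes [39, 39, 1].
sign(π) = (−1)^{n − #cycles} = (−1)^{79−3} = (−1)^76 = +1.

+1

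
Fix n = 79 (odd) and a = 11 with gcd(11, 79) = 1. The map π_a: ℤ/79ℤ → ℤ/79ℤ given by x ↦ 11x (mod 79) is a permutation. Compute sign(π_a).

+1

Start at x=8: 8 → 9 → 20 → 62 → 50 → 76 → 46 → … (one orbit).
3 cycles of lengths [39, 39, 1].
79 − 3 = 76 transpositions; sign(π) = (−1)^76 = +1.
Zolotarev: (11|79) = +1, matching the cycle-count sign.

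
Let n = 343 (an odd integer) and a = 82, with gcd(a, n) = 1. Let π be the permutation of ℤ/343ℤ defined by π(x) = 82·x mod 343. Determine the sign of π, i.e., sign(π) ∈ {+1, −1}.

Start at x=156: 156 → 101 → 50 → 327 → 60 → 118 → 72 → … (one orbit).
Cycle type of π: 294 + 42 + 6 + 1; total 4 cycles.
n − c = 343 − 4 = 339; sign = (−1)^339 = -1.
Zolotarev: (82|343) = -1, matching the cycle-count sign.

-1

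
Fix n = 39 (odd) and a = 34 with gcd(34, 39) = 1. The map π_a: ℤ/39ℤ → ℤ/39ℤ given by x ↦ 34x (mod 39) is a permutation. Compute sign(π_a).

Trace 34: π^k(34) = [34, 25, 31, 1] for k=0..3.
Cycle lengths of π_34 on ℤ/39ℤ: [4, 4, 4, 4, 4, 4, 4, 4, 4, 1, 1, 1]; 12 cycles in total.
39 − 12 = 27 transpositions; sign(π) = (−1)^27 = -1.
Via Zolotarev, sign(π_{34}) = (34|39) = -1.

-1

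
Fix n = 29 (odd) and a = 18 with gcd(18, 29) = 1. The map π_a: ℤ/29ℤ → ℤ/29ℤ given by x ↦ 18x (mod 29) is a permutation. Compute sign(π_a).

-1

Orbit of 17 under x↦18x: [17, 16, 27, 22, 19, 23, 8]… (length divides ord_29(18)).
Cycle type of π: 28 + 1; total 2 cycles.
29 − 2 = 27 transpositions; sign(π) = (−1)^27 = -1.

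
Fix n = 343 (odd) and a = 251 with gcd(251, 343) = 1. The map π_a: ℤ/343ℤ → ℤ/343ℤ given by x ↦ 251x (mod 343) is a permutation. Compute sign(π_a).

-1

Start at x=153: 153 → 330 → 167 → 71 → 328 → 8 → 293 → … (one orbit).
Cycle type of π: 98×3 + 14×3 + 2×3 + 1; total 10 cycles.
Σ(ℓ_i−1) = 343−10 = 333; sign = (−1)^333 = -1.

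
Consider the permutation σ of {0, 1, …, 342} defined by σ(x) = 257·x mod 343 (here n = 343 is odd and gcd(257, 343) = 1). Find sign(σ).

-1

Orbit of 66 under x↦257x: [66, 155, 47, 74, 153, 219, 31]… (length divides ord_343(257)).
π_257 has 4 disjoint cycles with lengths [294, 42, 6, 1] on {0,…,342}.
4 cycles on 343: each ℓ→(−1)^(ℓ−1), product (−1)^339 = -1.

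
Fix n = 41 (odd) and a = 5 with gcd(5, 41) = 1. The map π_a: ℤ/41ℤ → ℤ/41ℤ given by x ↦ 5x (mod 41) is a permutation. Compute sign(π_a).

+1

Trace 40: π^k(40) = [40, 36, 16, 39, 31, 32, 37] for k=0..6.
Cycle lengths of π_5 on ℤ/41ℤ: [20, 20, 1]; 3 cycles in total.
sign(π) = (−1)^{n − #cycles} = (−1)^{41−3} = (−1)^38 = +1.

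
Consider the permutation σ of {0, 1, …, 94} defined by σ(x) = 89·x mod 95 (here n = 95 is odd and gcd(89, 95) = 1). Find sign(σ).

Trace 14: π^k(14) = [14, 11, 29, 16, 94, 6, 59] for k=0..6.
The orbit structure of x ↦ 89x mod 95: 8 orbits of sizes [18, 18, 18, 18, 18, 2, 2, 1].
sign(π) = (−1)^{n − #cycles} = (−1)^{95−8} = (−1)^87 = -1.

-1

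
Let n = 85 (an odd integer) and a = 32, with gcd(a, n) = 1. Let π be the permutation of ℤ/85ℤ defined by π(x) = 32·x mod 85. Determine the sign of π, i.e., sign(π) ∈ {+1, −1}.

-1

Start at x=16: 16 → 2 → 64 → 8 → 1 → 32 → 4 → … (one orbit).
12 cycles of lengths [8, 8, 8, 8, 8, 8, 8, 8, 8, 8, 4, 1].
12 cycles on 85: each ℓ→(−1)^(ℓ−1), product (−1)^73 = -1.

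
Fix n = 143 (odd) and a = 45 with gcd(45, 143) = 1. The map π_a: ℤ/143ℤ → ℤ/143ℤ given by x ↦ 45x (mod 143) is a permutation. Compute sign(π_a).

-1

Trace 100: π^k(100) = [100, 67, 12, 111, 133, 122, 56] for k=0..6.
22 cycles of lengths [12, 12, 12, 12, 12, 12, 12, 12, 12, 12, 12, 1, 1, 1, 1, 1, 1, 1, 1, 1, 1, 1].
sign(π) = (−1)^{n − #cycles} = (−1)^{143−22} = (−1)^121 = -1.
The Jacobi symbol (45|143) = -1 (Zolotarev) agrees.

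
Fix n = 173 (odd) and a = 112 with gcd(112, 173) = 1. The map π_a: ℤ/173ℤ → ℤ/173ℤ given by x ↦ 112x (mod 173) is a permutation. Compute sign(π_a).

Trace 19: π^k(19) = [19, 52, 115, 78, 86, 117, 129] for k=0..6.
π_112 has 2 disjoint cycles with lengths [172, 1] on {0,…,172}.
With 2 cycles on 173 points, sign = (−1)^{173−2} = -1.
Check: (112/173) = -1 by Zolotarev.

-1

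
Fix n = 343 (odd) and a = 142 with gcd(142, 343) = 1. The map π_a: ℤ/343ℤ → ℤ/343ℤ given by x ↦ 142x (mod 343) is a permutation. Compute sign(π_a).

Start at x=106: 106 → 303 → 151 → 176 → 296 → 186 → 1 → … (one orbit).
7 cycles of lengths [147, 147, 21, 21, 3, 3, 1].
n − c = 343 − 7 = 336; sign = (−1)^336 = +1.
Via Zolotarev, sign(π_{142}) = (142|343) = +1.

+1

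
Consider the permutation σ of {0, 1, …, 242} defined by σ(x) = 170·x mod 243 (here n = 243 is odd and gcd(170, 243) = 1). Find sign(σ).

Orbit of 1 under x↦170x: [1, 170, 226, 26, 46, 44, 190]… (length divides ord_243(170)).
π_170 has 14 disjoint cycles with lengths [54, 54, 54, 18, 18, 18, 6, 6, 6, 2, 2, 2, 2, 1] on {0,…,242}.
n − c = 243 − 14 = 229; sign = (−1)^229 = -1.

-1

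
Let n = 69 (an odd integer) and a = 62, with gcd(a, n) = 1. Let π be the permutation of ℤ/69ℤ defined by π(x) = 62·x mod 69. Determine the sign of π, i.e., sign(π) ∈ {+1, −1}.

Start at x=41: 41 → 58 → 8 → 13 → 47 → 16 → 26 → … (one orbit).
π_62 has 6 disjoint cycles with lengths [22, 22, 11, 11, 2, 1] on {0,…,68}.
6 cycles on 69: each ℓ→(−1)^(ℓ−1), product (−1)^63 = -1.
The Jacobi symbol (62|69) = -1 (Zolotarev) agrees.

-1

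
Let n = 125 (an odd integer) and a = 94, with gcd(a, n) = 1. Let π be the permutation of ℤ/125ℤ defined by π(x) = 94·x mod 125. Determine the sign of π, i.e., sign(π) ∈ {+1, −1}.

Trace 64: π^k(64) = [64, 16, 4, 1, 94, 86, 84] for k=0..6.
7 cycles of lengths [50, 50, 10, 10, 2, 2, 1].
With 7 cycles on 125 points, sign = (−1)^{125−7} = +1.
Zolotarev: (94|125) = +1, matching the cycle-count sign.

+1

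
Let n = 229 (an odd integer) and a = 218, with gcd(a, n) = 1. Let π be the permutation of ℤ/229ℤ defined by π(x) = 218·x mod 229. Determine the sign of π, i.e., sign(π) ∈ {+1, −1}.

+1

Trace 214: π^k(214) = [214, 165, 17, 42, 225, 44, 203] for k=0..6.
The orbit structure of x ↦ 218x mod 229: 13 orbits of sizes [19, 19, 19, 19, 19, 19, 19, 19, 19, 19, 19, 19, 1].
13 cycles on 229: each ℓ→(−1)^(ℓ−1), product (−1)^216 = +1.
Via Zolotarev, sign(π_{218}) = (218|229) = +1.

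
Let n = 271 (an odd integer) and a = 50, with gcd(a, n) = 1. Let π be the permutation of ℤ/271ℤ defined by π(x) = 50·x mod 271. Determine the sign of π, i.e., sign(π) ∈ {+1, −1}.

+1

Trace 162: π^k(162) = [162, 241, 126, 67, 98, 22, 16] for k=0..6.
Decompose π into cycles: lengths [135, 135, 1] (3 cycles, including the fixed point 0).
With 3 cycles on 271 points, sign = (−1)^{271−3} = +1.
Via Zolotarev, sign(π_{50}) = (50|271) = +1.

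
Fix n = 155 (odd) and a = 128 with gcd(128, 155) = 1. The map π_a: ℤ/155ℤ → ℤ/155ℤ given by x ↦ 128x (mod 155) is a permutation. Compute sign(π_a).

Trace 32: π^k(32) = [32, 66, 78, 64, 132, 1, 128] for k=0..6.
14 cycles of lengths [20, 20, 20, 20, 20, 20, 5, 5, 5, 5, 5, 5, 4, 1].
155 − 14 = 141 transpositions; sign(π) = (−1)^141 = -1.
The Jacobi symbol (128|155) = -1 (Zolotarev) agrees.

-1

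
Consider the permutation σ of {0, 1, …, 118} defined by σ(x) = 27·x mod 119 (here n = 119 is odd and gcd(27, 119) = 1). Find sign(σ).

Orbit of 41 under x↦27x: [41, 36, 20, 64, 62, 8, 97]… (length divides ord_119(27)).
The orbit structure of x ↦ 27x mod 119: 11 orbits of sizes [16, 16, 16, 16, 16, 16, 16, 2, 2, 2, 1].
Σ(ℓ_i−1) = 119−11 = 108; sign = (−1)^108 = +1.

+1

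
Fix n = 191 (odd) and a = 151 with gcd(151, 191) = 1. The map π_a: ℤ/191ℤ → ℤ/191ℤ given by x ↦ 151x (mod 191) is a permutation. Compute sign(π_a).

Orbit of 164 under x↦151x: [164, 125, 157, 23, 35, 128, 37]… (length divides ord_191(151)).
The orbit structure of x ↦ 151x mod 191: 2 orbits of sizes [190, 1].
Σ(ℓ_i−1) = 191−2 = 189; sign = (−1)^189 = -1.

-1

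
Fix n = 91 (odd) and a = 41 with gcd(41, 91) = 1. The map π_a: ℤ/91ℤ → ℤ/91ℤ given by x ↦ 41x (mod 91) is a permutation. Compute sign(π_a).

Start at x=64: 64 → 76 → 22 → 83 → 36 → 20 → 1 → … (one orbit).
Cycle type of π: 12×7 + 2×3 + 1; total 11 cycles.
91 − 11 = 80 transpositions; sign(π) = (−1)^80 = +1.
(41|91)_J = +1 (Zolotarev's lemma cross-check).

+1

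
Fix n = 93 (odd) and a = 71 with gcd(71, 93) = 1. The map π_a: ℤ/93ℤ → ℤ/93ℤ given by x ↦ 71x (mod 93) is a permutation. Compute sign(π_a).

-1

Orbit of 64 under x↦71x: [64, 80, 7, 32, 40, 50, 16]… (length divides ord_93(71)).
π_71 has 6 disjoint cycles with lengths [30, 30, 15, 15, 2, 1] on {0,…,92}.
sign(π) = (−1)^{n − #cycles} = (−1)^{93−6} = (−1)^87 = -1.
Via Zolotarev, sign(π_{71}) = (71|93) = -1.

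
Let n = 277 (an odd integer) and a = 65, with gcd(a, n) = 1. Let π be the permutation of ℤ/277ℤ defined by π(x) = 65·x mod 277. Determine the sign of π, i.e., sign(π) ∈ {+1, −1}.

-1

Start at x=66: 66 → 135 → 188 → 32 → 141 → 24 → 175 → … (one orbit).
π_65 has 2 disjoint cycles with lengths [276, 1] on {0,…,276}.
2 cycles on 277: each ℓ→(−1)^(ℓ−1), product (−1)^275 = -1.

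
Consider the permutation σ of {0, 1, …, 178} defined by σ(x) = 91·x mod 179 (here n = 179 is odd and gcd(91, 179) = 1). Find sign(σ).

Orbit of 114 under x↦91x: [114, 171, 167, 161, 152, 49, 163]… (length divides ord_179(91)).
Cycle lengths of π_91 on ℤ/179ℤ: [178, 1]; 2 cycles in total.
Σ(ℓ_i−1) = 179−2 = 177; sign = (−1)^177 = -1.
Zolotarev: (91|179) = -1, matching the cycle-count sign.

-1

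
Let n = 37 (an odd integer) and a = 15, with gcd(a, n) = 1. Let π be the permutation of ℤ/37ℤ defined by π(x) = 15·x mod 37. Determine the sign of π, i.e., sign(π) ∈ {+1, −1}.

Orbit of 17 under x↦15x: [17, 33, 14, 25, 5, 1, 15]… (length divides ord_37(15)).
2 cycles of lengths [36, 1].
37 − 2 = 35 transpositions; sign(π) = (−1)^35 = -1.
Check: (15/37) = -1 by Zolotarev.

-1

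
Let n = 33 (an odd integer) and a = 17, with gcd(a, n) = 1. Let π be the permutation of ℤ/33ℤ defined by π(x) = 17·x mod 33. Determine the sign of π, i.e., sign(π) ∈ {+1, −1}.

Trace 16: π^k(16) = [16, 8, 4, 2, 1, 17, 25] for k=0..6.
π_17 has 5 disjoint cycles with lengths [10, 10, 10, 2, 1] on {0,…,32}.
5 cycles on 33: each ℓ→(−1)^(ℓ−1), product (−1)^28 = +1.
Via Zolotarev, sign(π_{17}) = (17|33) = +1.

+1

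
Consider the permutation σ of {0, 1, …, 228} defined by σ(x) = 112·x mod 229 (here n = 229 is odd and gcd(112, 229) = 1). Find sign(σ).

Start at x=188: 188 → 217 → 30 → 154 → 73 → 161 → 170 → … (one orbit).
Decompose π into cycles: lengths [228, 1] (2 cycles, including the fixed point 0).
sign(π) = (−1)^{n − #cycles} = (−1)^{229−2} = (−1)^227 = -1.
Zolotarev: (112|229) = -1, matching the cycle-count sign.

-1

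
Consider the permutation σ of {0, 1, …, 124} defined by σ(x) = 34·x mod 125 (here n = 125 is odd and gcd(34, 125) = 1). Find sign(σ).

+1

Trace 104: π^k(104) = [104, 36, 99, 116, 69, 96, 14] for k=0..6.
The orbit structure of x ↦ 34x mod 125: 7 orbits of sizes [50, 50, 10, 10, 2, 2, 1].
7 cycles on 125: each ℓ→(−1)^(ℓ−1), product (−1)^118 = +1.
(34|125)_J = +1 (Zolotarev's lemma cross-check).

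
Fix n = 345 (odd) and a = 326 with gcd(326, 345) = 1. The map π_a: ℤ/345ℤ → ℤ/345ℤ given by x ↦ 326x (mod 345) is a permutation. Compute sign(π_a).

Orbit of 31 under x↦326x: [31, 101, 151, 236, 1, 326, 16]… (length divides ord_345(326)).
The orbit structure of x ↦ 326x mod 345: 30 orbits of sizes [22, 22, 22, 22, 22, 22, 22, 22, 22, 22, 11, 11, 11, 11, 11, 11, 11, 11, 11, 11, 2, 2, 2, 2, 2, 1, 1, 1, 1, 1].
Σ(ℓ_i−1) = 345−30 = 315; sign = (−1)^315 = -1.
Check: (326/345) = -1 by Zolotarev.

-1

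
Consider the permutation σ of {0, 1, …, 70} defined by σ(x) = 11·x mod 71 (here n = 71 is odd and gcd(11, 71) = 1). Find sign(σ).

-1

Trace 53: π^k(53) = [53, 15, 23, 40, 14, 12, 61] for k=0..6.
Cycle type of π: 70 + 1; total 2 cycles.
n − c = 71 − 2 = 69; sign = (−1)^69 = -1.
Via Zolotarev, sign(π_{11}) = (11|71) = -1.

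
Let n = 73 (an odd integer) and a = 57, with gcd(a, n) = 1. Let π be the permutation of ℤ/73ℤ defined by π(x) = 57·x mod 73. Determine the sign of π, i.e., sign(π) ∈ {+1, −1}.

+1

Start at x=1: 1 → 57 → 37 → 65 → 55 → 69 → 64 → … (one orbit).
π_57 has 5 disjoint cycles with lengths [18, 18, 18, 18, 1] on {0,…,72}.
sign(π) = (−1)^{n − #cycles} = (−1)^{73−5} = (−1)^68 = +1.
(57|73)_J = +1 (Zolotarev's lemma cross-check).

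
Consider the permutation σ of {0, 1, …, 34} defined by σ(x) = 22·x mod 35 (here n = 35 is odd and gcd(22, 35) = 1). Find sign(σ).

-1

Orbit of 22 under x↦22x: [22, 29, 8, 1]… (length divides ord_35(22)).
Decompose π into cycles: lengths [4, 4, 4, 4, 4, 4, 4, 1, 1, 1, 1, 1, 1, 1] (14 cycles, including the fixed point 0).
sign(π) = (−1)^{n − #cycles} = (−1)^{35−14} = (−1)^21 = -1.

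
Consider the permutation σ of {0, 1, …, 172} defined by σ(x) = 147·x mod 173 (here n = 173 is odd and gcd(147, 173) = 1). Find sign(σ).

-1

Start at x=122: 122 → 115 → 124 → 63 → 92 → 30 → 85 → … (one orbit).
Decompose π into cycles: lengths [172, 1] (2 cycles, including the fixed point 0).
173 − 2 = 171 transpositions; sign(π) = (−1)^171 = -1.
(147|173)_J = -1 (Zolotarev's lemma cross-check).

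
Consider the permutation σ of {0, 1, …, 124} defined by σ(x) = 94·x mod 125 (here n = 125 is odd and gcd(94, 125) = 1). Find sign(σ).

Start at x=64: 64 → 16 → 4 → 1 → 94 → 86 → 84 → … (one orbit).
Cycle type of π: 50×2 + 10×2 + 2×2 + 1; total 7 cycles.
125 − 7 = 118 transpositions; sign(π) = (−1)^118 = +1.

+1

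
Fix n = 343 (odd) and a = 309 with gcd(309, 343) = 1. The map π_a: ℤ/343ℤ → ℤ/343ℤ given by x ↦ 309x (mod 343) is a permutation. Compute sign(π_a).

+1

Trace 197: π^k(197) = [197, 162, 323, 337, 204, 267, 183] for k=0..6.
Decompose π into cycles: lengths [49, 49, 49, 49, 49, 49, 7, 7, 7, 7, 7, 7, 1, 1, 1, 1, 1, 1, 1] (19 cycles, including the fixed point 0).
n − c = 343 − 19 = 324; sign = (−1)^324 = +1.
Check: (309/343) = +1 by Zolotarev.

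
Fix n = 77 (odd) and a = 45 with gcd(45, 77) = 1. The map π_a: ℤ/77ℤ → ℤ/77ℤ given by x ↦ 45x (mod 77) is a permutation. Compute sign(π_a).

Start at x=1: 1 → 45 → 23 → 34 → 67 → 12 → 1 (one orbit).
22 cycles of lengths [6, 6, 6, 6, 6, 6, 6, 6, 6, 6, 6, 1, 1, 1, 1, 1, 1, 1, 1, 1, 1, 1].
sign(π) = (−1)^{n − #cycles} = (−1)^{77−22} = (−1)^55 = -1.
Zolotarev: (45|77) = -1, matching the cycle-count sign.

-1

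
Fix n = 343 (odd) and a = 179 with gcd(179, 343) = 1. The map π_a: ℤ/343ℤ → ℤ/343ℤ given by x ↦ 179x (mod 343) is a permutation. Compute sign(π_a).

Orbit of 298 under x↦179x: [298, 177, 127, 95, 198, 113, 333]… (length divides ord_343(179)).
The orbit structure of x ↦ 179x mod 343: 7 orbits of sizes [147, 147, 21, 21, 3, 3, 1].
343 − 7 = 336 transpositions; sign(π) = (−1)^336 = +1.

+1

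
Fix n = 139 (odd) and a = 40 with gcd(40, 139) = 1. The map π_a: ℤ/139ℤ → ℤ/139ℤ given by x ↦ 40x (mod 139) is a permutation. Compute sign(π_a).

Trace 60: π^k(60) = [60, 37, 90, 125, 135, 118, 133] for k=0..6.
π_40 has 2 disjoint cycles with lengths [138, 1] on {0,…,138}.
139 − 2 = 137 transpositions; sign(π) = (−1)^137 = -1.
Via Zolotarev, sign(π_{40}) = (40|139) = -1.

-1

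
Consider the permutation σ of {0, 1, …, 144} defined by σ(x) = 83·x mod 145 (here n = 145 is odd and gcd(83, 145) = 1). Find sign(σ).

-1

Trace 74: π^k(74) = [74, 52, 111, 78, 94, 117, 141] for k=0..6.
The orbit structure of x ↦ 83x mod 145: 10 orbits of sizes [28, 28, 28, 28, 7, 7, 7, 7, 4, 1].
Σ(ℓ_i−1) = 145−10 = 135; sign = (−1)^135 = -1.
Check: (83/145) = -1 by Zolotarev.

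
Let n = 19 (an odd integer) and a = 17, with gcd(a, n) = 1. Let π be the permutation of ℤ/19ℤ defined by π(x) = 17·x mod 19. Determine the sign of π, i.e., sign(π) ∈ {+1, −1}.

+1

Start at x=4: 4 → 11 → 16 → 6 → 7 → 5 → 9 → … (one orbit).
Decompose π into cycles: lengths [9, 9, 1] (3 cycles, including the fixed point 0).
With 3 cycles on 19 points, sign = (−1)^{19−3} = +1.
(17|19)_J = +1 (Zolotarev's lemma cross-check).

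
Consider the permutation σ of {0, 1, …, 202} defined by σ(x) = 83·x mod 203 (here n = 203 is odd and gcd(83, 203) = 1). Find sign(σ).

Orbit of 111 under x↦83x: [111, 78, 181, 1, 83, 190, 139]… (length divides ord_203(83)).
Cycle type of π: 14×12 + 7×4 + 2×3 + 1; total 20 cycles.
Σ(ℓ_i−1) = 203−20 = 183; sign = (−1)^183 = -1.

-1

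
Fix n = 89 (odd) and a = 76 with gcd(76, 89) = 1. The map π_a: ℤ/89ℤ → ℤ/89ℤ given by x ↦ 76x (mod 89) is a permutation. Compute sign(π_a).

Orbit of 1 under x↦76x: [1, 76, 80, 28, 81, 15, 72]… (length divides ord_89(76)).
Decompose π into cycles: lengths [88, 1] (2 cycles, including the fixed point 0).
89 − 2 = 87 transpositions; sign(π) = (−1)^87 = -1.
(76|89)_J = -1 (Zolotarev's lemma cross-check).

-1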